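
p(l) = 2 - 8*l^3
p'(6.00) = -864.00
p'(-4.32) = -447.90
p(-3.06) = 231.22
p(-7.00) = 2746.00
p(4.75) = -855.38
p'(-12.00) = -3456.00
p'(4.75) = -541.50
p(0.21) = 1.93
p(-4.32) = 646.97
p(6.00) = -1726.00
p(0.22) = 1.91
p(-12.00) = 13826.00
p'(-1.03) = -25.46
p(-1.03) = 10.74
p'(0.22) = -1.16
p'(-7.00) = -1176.00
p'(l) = -24*l^2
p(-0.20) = 2.06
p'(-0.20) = -0.96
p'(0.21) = -1.06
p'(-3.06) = -224.73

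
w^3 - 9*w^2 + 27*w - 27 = (w - 3)^3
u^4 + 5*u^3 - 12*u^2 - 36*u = u*(u - 3)*(u + 2)*(u + 6)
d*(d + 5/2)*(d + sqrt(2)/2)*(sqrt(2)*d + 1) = sqrt(2)*d^4 + 2*d^3 + 5*sqrt(2)*d^3/2 + sqrt(2)*d^2/2 + 5*d^2 + 5*sqrt(2)*d/4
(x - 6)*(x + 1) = x^2 - 5*x - 6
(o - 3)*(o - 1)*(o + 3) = o^3 - o^2 - 9*o + 9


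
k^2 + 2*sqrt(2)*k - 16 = (k - 2*sqrt(2))*(k + 4*sqrt(2))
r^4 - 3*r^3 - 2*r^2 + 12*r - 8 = (r - 2)^2*(r - 1)*(r + 2)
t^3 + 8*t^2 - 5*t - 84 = (t - 3)*(t + 4)*(t + 7)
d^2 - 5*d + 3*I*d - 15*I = (d - 5)*(d + 3*I)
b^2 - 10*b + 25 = (b - 5)^2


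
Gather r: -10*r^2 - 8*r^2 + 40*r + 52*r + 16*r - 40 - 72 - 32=-18*r^2 + 108*r - 144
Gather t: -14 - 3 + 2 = -15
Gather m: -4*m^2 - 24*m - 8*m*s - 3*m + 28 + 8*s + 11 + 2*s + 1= -4*m^2 + m*(-8*s - 27) + 10*s + 40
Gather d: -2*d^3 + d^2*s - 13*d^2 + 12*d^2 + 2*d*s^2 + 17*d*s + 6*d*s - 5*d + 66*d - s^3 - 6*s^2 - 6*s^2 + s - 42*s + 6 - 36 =-2*d^3 + d^2*(s - 1) + d*(2*s^2 + 23*s + 61) - s^3 - 12*s^2 - 41*s - 30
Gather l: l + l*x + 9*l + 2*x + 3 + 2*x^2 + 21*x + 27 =l*(x + 10) + 2*x^2 + 23*x + 30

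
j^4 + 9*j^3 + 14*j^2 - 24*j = j*(j - 1)*(j + 4)*(j + 6)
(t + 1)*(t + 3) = t^2 + 4*t + 3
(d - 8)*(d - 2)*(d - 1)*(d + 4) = d^4 - 7*d^3 - 18*d^2 + 88*d - 64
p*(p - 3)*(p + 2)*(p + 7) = p^4 + 6*p^3 - 13*p^2 - 42*p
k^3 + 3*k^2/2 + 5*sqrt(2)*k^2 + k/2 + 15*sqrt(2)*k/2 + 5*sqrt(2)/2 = (k + 1/2)*(k + 1)*(k + 5*sqrt(2))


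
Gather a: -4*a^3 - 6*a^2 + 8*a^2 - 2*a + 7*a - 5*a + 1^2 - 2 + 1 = -4*a^3 + 2*a^2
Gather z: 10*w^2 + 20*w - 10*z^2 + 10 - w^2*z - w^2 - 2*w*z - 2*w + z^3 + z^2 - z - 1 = 9*w^2 + 18*w + z^3 - 9*z^2 + z*(-w^2 - 2*w - 1) + 9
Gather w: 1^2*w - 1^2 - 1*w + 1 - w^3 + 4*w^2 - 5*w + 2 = -w^3 + 4*w^2 - 5*w + 2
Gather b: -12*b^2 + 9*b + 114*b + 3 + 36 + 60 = -12*b^2 + 123*b + 99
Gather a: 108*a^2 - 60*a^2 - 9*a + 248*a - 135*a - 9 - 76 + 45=48*a^2 + 104*a - 40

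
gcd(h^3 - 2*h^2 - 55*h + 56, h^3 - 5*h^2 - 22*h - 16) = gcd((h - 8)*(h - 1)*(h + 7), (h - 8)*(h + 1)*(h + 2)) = h - 8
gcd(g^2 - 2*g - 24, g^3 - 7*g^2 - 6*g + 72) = g - 6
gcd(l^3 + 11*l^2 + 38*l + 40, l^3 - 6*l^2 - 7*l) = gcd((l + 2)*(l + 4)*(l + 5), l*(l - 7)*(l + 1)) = 1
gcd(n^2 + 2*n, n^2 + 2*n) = n^2 + 2*n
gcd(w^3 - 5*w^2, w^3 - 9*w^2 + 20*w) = w^2 - 5*w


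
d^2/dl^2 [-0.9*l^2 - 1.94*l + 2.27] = -1.80000000000000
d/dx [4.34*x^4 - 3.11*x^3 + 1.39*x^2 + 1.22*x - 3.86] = 17.36*x^3 - 9.33*x^2 + 2.78*x + 1.22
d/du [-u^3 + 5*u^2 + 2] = u*(10 - 3*u)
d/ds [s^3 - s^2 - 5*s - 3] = 3*s^2 - 2*s - 5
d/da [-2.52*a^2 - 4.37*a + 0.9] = -5.04*a - 4.37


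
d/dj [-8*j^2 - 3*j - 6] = -16*j - 3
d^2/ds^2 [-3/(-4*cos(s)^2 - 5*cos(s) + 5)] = 3*(-64*sin(s)^4 + 137*sin(s)^2 + 50*cos(s) - 15*cos(3*s) + 17)/(-4*sin(s)^2 + 5*cos(s) - 1)^3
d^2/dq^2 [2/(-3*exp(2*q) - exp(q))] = 2*((3*exp(q) + 1)*(12*exp(q) + 1) - 2*(6*exp(q) + 1)^2)*exp(-q)/(3*exp(q) + 1)^3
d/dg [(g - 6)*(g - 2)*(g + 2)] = 3*g^2 - 12*g - 4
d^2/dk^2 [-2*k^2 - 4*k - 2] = -4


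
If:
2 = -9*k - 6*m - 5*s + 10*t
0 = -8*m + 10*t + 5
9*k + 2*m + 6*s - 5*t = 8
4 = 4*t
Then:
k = -263/36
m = 15/8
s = 25/2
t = 1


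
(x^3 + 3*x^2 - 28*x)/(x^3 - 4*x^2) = (x + 7)/x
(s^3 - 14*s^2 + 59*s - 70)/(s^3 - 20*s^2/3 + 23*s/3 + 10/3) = 3*(s - 7)/(3*s + 1)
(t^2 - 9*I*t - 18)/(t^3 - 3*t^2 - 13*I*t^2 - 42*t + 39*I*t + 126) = (t - 3*I)/(t^2 - t*(3 + 7*I) + 21*I)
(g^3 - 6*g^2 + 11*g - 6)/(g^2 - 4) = (g^2 - 4*g + 3)/(g + 2)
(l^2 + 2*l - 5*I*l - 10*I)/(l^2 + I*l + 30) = (l + 2)/(l + 6*I)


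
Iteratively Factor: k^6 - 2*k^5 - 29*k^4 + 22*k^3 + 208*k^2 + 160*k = (k)*(k^5 - 2*k^4 - 29*k^3 + 22*k^2 + 208*k + 160) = k*(k - 5)*(k^4 + 3*k^3 - 14*k^2 - 48*k - 32) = k*(k - 5)*(k - 4)*(k^3 + 7*k^2 + 14*k + 8) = k*(k - 5)*(k - 4)*(k + 4)*(k^2 + 3*k + 2) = k*(k - 5)*(k - 4)*(k + 1)*(k + 4)*(k + 2)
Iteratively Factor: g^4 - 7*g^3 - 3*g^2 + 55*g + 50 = (g - 5)*(g^3 - 2*g^2 - 13*g - 10) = (g - 5)^2*(g^2 + 3*g + 2) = (g - 5)^2*(g + 1)*(g + 2)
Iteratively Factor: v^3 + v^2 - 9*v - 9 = (v + 3)*(v^2 - 2*v - 3) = (v + 1)*(v + 3)*(v - 3)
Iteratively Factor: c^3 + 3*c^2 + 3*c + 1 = (c + 1)*(c^2 + 2*c + 1) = (c + 1)^2*(c + 1)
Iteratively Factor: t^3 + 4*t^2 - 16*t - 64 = (t - 4)*(t^2 + 8*t + 16) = (t - 4)*(t + 4)*(t + 4)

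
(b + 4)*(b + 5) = b^2 + 9*b + 20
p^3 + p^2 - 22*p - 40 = (p - 5)*(p + 2)*(p + 4)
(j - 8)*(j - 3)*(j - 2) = j^3 - 13*j^2 + 46*j - 48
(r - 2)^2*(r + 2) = r^3 - 2*r^2 - 4*r + 8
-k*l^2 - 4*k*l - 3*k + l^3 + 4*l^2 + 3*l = (-k + l)*(l + 1)*(l + 3)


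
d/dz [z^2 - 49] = 2*z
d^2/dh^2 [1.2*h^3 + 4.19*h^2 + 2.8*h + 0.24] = 7.2*h + 8.38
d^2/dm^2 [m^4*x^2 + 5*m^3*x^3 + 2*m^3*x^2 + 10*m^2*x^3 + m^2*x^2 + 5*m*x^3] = x^2*(12*m^2 + 30*m*x + 12*m + 20*x + 2)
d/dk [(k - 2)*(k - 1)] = 2*k - 3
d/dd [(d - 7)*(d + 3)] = 2*d - 4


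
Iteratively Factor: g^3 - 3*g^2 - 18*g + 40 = (g + 4)*(g^2 - 7*g + 10) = (g - 2)*(g + 4)*(g - 5)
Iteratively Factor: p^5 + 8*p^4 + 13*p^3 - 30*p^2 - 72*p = (p + 3)*(p^4 + 5*p^3 - 2*p^2 - 24*p) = (p + 3)^2*(p^3 + 2*p^2 - 8*p) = (p + 3)^2*(p + 4)*(p^2 - 2*p) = p*(p + 3)^2*(p + 4)*(p - 2)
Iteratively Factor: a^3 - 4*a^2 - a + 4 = (a - 1)*(a^2 - 3*a - 4) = (a - 1)*(a + 1)*(a - 4)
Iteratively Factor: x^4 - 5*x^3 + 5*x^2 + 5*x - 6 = (x - 3)*(x^3 - 2*x^2 - x + 2) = (x - 3)*(x + 1)*(x^2 - 3*x + 2) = (x - 3)*(x - 2)*(x + 1)*(x - 1)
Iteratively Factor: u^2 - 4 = (u - 2)*(u + 2)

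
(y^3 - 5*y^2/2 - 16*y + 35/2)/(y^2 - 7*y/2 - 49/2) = (y^2 - 6*y + 5)/(y - 7)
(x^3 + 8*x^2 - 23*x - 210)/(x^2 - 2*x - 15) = (x^2 + 13*x + 42)/(x + 3)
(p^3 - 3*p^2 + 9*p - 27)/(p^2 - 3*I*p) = p - 3 + 3*I - 9*I/p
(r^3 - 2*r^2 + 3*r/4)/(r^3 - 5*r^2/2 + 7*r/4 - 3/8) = 2*r/(2*r - 1)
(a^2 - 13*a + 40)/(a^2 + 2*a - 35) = (a - 8)/(a + 7)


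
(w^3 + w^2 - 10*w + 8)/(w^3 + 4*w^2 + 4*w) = (w^3 + w^2 - 10*w + 8)/(w*(w^2 + 4*w + 4))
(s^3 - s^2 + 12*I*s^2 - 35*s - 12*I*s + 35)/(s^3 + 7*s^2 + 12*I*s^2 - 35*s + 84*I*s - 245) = (s - 1)/(s + 7)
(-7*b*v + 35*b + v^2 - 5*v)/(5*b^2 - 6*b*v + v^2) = (-7*b*v + 35*b + v^2 - 5*v)/(5*b^2 - 6*b*v + v^2)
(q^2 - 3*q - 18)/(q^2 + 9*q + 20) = (q^2 - 3*q - 18)/(q^2 + 9*q + 20)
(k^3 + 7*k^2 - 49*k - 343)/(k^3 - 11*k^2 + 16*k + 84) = (k^2 + 14*k + 49)/(k^2 - 4*k - 12)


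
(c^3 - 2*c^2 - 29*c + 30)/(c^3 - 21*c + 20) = (c - 6)/(c - 4)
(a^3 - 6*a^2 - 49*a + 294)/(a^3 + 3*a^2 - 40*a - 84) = (a - 7)/(a + 2)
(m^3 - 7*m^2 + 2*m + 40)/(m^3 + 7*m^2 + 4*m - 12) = (m^2 - 9*m + 20)/(m^2 + 5*m - 6)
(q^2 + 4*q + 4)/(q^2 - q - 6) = (q + 2)/(q - 3)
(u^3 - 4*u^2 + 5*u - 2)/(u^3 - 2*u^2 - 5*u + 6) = (u^2 - 3*u + 2)/(u^2 - u - 6)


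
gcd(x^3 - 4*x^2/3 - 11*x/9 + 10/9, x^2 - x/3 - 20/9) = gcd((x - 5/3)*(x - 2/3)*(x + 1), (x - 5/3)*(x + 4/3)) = x - 5/3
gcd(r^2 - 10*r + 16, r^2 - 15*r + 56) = r - 8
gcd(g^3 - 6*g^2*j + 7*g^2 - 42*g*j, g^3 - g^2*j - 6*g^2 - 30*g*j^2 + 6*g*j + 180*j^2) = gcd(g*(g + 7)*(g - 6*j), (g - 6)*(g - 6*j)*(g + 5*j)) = g - 6*j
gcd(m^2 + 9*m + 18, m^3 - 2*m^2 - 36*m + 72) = m + 6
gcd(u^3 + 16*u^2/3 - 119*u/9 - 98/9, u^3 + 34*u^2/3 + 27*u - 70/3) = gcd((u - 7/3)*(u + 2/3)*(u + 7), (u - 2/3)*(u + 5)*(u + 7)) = u + 7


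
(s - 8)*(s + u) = s^2 + s*u - 8*s - 8*u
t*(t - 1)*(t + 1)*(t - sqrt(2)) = t^4 - sqrt(2)*t^3 - t^2 + sqrt(2)*t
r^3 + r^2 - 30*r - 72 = (r - 6)*(r + 3)*(r + 4)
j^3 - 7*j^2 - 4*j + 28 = (j - 7)*(j - 2)*(j + 2)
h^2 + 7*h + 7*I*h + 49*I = (h + 7)*(h + 7*I)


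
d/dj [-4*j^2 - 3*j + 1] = -8*j - 3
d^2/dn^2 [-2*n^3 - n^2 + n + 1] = -12*n - 2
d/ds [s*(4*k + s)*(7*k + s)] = 28*k^2 + 22*k*s + 3*s^2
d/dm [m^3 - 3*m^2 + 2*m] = 3*m^2 - 6*m + 2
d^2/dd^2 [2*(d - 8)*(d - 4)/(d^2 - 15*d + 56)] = 12/(d^3 - 21*d^2 + 147*d - 343)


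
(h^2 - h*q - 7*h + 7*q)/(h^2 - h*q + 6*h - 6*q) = (h - 7)/(h + 6)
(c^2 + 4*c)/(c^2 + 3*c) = (c + 4)/(c + 3)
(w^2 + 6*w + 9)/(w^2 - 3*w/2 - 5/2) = 2*(w^2 + 6*w + 9)/(2*w^2 - 3*w - 5)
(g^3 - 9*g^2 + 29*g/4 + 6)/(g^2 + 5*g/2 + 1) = (g^2 - 19*g/2 + 12)/(g + 2)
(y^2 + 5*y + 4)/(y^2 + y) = (y + 4)/y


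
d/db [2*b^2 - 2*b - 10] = 4*b - 2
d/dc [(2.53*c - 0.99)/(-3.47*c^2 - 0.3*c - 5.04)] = (8.7791*c^2 - 6.8706*c - 13.0482)/(12.0409*c^4 + 2.082*c^3 + 35.0676*c^2 + 3.024*c + 25.4016)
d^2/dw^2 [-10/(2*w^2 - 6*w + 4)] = 10*(w^2 - 3*w - (2*w - 3)^2 + 2)/(w^2 - 3*w + 2)^3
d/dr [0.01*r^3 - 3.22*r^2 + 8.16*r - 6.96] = 0.03*r^2 - 6.44*r + 8.16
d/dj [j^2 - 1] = 2*j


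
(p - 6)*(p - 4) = p^2 - 10*p + 24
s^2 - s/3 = s*(s - 1/3)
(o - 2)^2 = o^2 - 4*o + 4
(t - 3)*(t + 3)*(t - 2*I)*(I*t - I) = I*t^4 + 2*t^3 - I*t^3 - 2*t^2 - 9*I*t^2 - 18*t + 9*I*t + 18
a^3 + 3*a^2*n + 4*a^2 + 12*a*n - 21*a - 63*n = (a - 3)*(a + 7)*(a + 3*n)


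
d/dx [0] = 0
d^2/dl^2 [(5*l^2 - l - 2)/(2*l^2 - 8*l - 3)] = 2*(76*l^3 + 66*l^2 + 78*l - 71)/(8*l^6 - 96*l^5 + 348*l^4 - 224*l^3 - 522*l^2 - 216*l - 27)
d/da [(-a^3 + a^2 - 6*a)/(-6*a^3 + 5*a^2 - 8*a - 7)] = (a^4 - 56*a^3 + 43*a^2 - 14*a + 42)/(36*a^6 - 60*a^5 + 121*a^4 + 4*a^3 - 6*a^2 + 112*a + 49)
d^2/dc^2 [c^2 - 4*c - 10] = 2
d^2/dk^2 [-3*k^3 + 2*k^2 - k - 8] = 4 - 18*k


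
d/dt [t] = 1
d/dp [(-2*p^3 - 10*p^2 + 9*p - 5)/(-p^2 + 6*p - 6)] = (2*p^4 - 24*p^3 - 15*p^2 + 110*p - 24)/(p^4 - 12*p^3 + 48*p^2 - 72*p + 36)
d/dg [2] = 0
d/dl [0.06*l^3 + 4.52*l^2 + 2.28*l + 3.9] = 0.18*l^2 + 9.04*l + 2.28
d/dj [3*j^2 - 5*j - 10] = 6*j - 5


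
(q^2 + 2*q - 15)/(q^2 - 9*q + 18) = (q + 5)/(q - 6)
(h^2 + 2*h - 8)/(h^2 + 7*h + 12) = (h - 2)/(h + 3)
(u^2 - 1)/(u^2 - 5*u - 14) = (1 - u^2)/(-u^2 + 5*u + 14)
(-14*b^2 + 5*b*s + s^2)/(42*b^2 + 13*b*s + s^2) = (-2*b + s)/(6*b + s)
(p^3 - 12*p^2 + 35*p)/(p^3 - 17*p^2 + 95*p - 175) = p/(p - 5)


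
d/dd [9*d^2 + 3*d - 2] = 18*d + 3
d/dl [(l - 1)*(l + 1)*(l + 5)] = 3*l^2 + 10*l - 1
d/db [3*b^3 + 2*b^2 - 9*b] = 9*b^2 + 4*b - 9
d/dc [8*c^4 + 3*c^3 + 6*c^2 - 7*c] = 32*c^3 + 9*c^2 + 12*c - 7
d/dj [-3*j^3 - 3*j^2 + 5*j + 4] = -9*j^2 - 6*j + 5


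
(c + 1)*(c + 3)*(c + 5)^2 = c^4 + 14*c^3 + 68*c^2 + 130*c + 75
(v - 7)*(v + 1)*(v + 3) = v^3 - 3*v^2 - 25*v - 21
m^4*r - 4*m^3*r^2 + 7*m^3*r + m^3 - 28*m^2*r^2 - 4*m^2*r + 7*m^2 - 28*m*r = m*(m + 7)*(m - 4*r)*(m*r + 1)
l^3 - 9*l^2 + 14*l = l*(l - 7)*(l - 2)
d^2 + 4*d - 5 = (d - 1)*(d + 5)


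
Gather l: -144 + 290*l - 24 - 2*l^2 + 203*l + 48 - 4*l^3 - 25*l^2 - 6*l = -4*l^3 - 27*l^2 + 487*l - 120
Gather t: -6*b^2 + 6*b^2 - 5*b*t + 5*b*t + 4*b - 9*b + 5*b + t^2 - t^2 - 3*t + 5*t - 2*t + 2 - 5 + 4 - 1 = 0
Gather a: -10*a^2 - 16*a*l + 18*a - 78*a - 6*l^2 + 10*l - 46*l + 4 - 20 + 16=-10*a^2 + a*(-16*l - 60) - 6*l^2 - 36*l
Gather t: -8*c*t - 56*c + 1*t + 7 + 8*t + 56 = -56*c + t*(9 - 8*c) + 63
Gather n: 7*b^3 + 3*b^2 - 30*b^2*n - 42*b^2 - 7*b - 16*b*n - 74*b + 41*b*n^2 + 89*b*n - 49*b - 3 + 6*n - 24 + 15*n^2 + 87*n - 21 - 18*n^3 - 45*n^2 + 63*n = 7*b^3 - 39*b^2 - 130*b - 18*n^3 + n^2*(41*b - 30) + n*(-30*b^2 + 73*b + 156) - 48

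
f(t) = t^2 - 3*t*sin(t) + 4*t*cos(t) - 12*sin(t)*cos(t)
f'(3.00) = -2.69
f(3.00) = -2.47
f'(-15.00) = -106.14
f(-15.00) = 235.39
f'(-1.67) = 3.87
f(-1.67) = -2.72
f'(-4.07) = -3.83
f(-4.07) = 41.85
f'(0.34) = -7.30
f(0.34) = -2.72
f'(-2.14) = -9.55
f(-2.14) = -1.66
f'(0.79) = -1.54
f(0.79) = -4.84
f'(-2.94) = -31.23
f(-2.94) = 16.05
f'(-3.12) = -31.79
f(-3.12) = 21.75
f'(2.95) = -3.29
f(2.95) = -2.32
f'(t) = -4*t*sin(t) - 3*t*cos(t) + 2*t + 12*sin(t)^2 - 3*sin(t) - 12*cos(t)^2 + 4*cos(t)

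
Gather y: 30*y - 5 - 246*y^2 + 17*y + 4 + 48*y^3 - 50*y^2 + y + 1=48*y^3 - 296*y^2 + 48*y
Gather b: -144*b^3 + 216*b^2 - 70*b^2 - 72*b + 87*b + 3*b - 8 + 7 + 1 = -144*b^3 + 146*b^2 + 18*b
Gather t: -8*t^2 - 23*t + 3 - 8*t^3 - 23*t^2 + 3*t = -8*t^3 - 31*t^2 - 20*t + 3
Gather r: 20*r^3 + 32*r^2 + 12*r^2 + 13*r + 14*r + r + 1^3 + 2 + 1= 20*r^3 + 44*r^2 + 28*r + 4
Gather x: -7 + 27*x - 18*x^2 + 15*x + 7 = -18*x^2 + 42*x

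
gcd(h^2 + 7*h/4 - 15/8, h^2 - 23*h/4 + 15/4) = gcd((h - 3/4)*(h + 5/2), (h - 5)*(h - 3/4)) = h - 3/4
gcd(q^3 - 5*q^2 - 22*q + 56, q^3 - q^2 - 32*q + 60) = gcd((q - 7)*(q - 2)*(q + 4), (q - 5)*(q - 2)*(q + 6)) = q - 2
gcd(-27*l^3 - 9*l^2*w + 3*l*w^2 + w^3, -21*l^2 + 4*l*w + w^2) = -3*l + w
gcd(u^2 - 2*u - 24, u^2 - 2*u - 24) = u^2 - 2*u - 24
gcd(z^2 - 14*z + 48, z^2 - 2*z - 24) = z - 6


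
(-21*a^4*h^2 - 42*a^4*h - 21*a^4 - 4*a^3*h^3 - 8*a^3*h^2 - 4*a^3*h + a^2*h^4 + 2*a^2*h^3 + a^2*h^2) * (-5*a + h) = 105*a^5*h^2 + 210*a^5*h + 105*a^5 - a^4*h^3 - 2*a^4*h^2 - a^4*h - 9*a^3*h^4 - 18*a^3*h^3 - 9*a^3*h^2 + a^2*h^5 + 2*a^2*h^4 + a^2*h^3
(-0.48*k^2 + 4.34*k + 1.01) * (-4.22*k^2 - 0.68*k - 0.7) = 2.0256*k^4 - 17.9884*k^3 - 6.8774*k^2 - 3.7248*k - 0.707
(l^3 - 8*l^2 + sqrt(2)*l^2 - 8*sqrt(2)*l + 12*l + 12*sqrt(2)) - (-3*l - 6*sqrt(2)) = l^3 - 8*l^2 + sqrt(2)*l^2 - 8*sqrt(2)*l + 15*l + 18*sqrt(2)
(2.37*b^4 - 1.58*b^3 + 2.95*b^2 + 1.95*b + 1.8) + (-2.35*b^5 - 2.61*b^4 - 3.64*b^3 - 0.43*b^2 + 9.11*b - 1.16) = -2.35*b^5 - 0.24*b^4 - 5.22*b^3 + 2.52*b^2 + 11.06*b + 0.64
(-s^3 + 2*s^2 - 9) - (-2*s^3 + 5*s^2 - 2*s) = s^3 - 3*s^2 + 2*s - 9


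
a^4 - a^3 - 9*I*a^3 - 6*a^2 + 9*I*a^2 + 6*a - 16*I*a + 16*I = (a - 8*I)*(a - 2*I)*(-I*a + 1)*(I*a - I)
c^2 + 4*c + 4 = (c + 2)^2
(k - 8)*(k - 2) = k^2 - 10*k + 16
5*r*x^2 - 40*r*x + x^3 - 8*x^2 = x*(5*r + x)*(x - 8)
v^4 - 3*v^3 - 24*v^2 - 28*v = v*(v - 7)*(v + 2)^2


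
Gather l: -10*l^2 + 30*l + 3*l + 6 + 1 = -10*l^2 + 33*l + 7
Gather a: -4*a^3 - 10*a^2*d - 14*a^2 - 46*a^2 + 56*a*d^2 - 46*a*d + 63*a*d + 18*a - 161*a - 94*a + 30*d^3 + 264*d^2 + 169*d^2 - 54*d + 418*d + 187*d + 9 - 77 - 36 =-4*a^3 + a^2*(-10*d - 60) + a*(56*d^2 + 17*d - 237) + 30*d^3 + 433*d^2 + 551*d - 104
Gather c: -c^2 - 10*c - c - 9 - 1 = -c^2 - 11*c - 10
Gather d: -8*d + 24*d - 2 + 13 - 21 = 16*d - 10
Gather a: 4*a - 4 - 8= 4*a - 12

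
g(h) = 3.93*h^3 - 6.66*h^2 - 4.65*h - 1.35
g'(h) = 11.79*h^2 - 13.32*h - 4.65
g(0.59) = -5.60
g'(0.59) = -8.40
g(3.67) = 86.14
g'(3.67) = 105.26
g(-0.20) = -0.72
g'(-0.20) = -1.51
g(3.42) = 62.06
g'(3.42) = 87.70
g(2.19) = -2.20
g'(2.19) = 22.73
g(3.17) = 42.17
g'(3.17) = 71.60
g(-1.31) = -15.52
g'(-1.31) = 33.03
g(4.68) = 233.86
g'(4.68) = 191.24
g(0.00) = -1.35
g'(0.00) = -4.65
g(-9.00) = -3363.93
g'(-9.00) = 1070.22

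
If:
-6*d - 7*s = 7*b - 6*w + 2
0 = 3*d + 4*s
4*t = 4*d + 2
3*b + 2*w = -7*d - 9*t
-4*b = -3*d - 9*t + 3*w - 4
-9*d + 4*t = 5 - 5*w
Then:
No Solution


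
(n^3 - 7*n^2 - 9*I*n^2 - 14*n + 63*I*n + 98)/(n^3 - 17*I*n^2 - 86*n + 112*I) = (n - 7)/(n - 8*I)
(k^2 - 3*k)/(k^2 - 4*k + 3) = k/(k - 1)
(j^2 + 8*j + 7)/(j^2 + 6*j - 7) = (j + 1)/(j - 1)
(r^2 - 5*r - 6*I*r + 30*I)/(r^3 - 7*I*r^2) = (r^2 - 5*r - 6*I*r + 30*I)/(r^2*(r - 7*I))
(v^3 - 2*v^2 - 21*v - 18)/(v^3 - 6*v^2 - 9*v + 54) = (v + 1)/(v - 3)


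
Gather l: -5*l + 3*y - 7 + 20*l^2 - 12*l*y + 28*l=20*l^2 + l*(23 - 12*y) + 3*y - 7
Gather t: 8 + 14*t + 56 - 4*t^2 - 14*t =64 - 4*t^2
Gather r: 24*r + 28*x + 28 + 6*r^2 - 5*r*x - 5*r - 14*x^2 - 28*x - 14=6*r^2 + r*(19 - 5*x) - 14*x^2 + 14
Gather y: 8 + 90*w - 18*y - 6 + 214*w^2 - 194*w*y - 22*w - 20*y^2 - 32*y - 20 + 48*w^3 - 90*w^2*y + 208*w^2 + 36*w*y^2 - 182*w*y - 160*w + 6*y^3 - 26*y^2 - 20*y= 48*w^3 + 422*w^2 - 92*w + 6*y^3 + y^2*(36*w - 46) + y*(-90*w^2 - 376*w - 70) - 18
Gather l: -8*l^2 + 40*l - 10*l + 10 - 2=-8*l^2 + 30*l + 8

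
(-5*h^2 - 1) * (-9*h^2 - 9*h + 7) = 45*h^4 + 45*h^3 - 26*h^2 + 9*h - 7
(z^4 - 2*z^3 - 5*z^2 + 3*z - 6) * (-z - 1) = -z^5 + z^4 + 7*z^3 + 2*z^2 + 3*z + 6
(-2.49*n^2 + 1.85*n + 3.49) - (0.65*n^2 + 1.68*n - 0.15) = -3.14*n^2 + 0.17*n + 3.64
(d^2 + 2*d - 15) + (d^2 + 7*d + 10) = 2*d^2 + 9*d - 5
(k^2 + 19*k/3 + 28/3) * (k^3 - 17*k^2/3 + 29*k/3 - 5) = k^5 + 2*k^4/3 - 152*k^3/9 + 10*k^2/3 + 527*k/9 - 140/3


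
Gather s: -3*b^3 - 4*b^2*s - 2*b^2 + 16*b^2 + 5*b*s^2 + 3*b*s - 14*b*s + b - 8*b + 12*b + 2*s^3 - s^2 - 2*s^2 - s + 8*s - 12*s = -3*b^3 + 14*b^2 + 5*b + 2*s^3 + s^2*(5*b - 3) + s*(-4*b^2 - 11*b - 5)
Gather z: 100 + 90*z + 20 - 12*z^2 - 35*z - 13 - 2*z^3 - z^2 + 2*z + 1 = -2*z^3 - 13*z^2 + 57*z + 108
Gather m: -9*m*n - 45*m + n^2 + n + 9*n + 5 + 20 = m*(-9*n - 45) + n^2 + 10*n + 25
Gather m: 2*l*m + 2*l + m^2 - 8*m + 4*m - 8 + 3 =2*l + m^2 + m*(2*l - 4) - 5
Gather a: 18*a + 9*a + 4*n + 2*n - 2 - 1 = 27*a + 6*n - 3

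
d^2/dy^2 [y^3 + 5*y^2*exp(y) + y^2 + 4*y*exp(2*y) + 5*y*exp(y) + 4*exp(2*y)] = 5*y^2*exp(y) + 16*y*exp(2*y) + 25*y*exp(y) + 6*y + 32*exp(2*y) + 20*exp(y) + 2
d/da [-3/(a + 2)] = 3/(a + 2)^2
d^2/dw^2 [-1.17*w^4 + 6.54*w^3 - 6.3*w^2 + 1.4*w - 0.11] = -14.04*w^2 + 39.24*w - 12.6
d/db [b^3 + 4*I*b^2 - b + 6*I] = 3*b^2 + 8*I*b - 1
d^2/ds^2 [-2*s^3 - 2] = -12*s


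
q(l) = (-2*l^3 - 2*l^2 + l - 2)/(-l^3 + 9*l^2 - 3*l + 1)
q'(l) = (-6*l^2 - 4*l + 1)/(-l^3 + 9*l^2 - 3*l + 1) + (3*l^2 - 18*l + 3)*(-2*l^3 - 2*l^2 + l - 2)/(-l^3 + 9*l^2 - 3*l + 1)^2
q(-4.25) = 0.44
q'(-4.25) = -0.13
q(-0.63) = -0.44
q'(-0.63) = -0.84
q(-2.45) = 0.17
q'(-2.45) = -0.19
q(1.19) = -0.83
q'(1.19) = -0.06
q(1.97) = -1.03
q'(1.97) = -0.39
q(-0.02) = -1.90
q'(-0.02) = -4.99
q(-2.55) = 0.19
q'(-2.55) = -0.18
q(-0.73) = -0.36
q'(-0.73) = -0.68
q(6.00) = -5.49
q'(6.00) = -2.81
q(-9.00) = 0.86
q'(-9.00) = -0.06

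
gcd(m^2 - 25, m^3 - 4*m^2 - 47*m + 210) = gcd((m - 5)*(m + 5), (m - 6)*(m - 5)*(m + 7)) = m - 5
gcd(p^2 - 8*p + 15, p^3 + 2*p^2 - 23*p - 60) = p - 5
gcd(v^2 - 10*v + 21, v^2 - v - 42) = v - 7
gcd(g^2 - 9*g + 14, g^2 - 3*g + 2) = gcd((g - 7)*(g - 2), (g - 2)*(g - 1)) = g - 2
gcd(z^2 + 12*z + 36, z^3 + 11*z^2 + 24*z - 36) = z^2 + 12*z + 36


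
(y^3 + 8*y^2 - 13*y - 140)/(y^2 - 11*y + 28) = (y^2 + 12*y + 35)/(y - 7)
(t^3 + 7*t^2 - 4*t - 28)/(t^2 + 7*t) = t - 4/t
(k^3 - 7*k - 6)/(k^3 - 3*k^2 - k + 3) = (k + 2)/(k - 1)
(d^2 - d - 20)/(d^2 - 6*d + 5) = (d + 4)/(d - 1)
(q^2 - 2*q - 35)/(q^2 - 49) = (q + 5)/(q + 7)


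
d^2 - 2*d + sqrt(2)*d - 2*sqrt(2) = (d - 2)*(d + sqrt(2))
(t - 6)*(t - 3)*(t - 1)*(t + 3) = t^4 - 7*t^3 - 3*t^2 + 63*t - 54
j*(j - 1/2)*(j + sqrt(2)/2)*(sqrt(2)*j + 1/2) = sqrt(2)*j^4 - sqrt(2)*j^3/2 + 3*j^3/2 - 3*j^2/4 + sqrt(2)*j^2/4 - sqrt(2)*j/8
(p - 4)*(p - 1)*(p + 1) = p^3 - 4*p^2 - p + 4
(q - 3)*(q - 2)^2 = q^3 - 7*q^2 + 16*q - 12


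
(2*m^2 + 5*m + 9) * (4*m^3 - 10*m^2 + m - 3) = 8*m^5 - 12*m^3 - 91*m^2 - 6*m - 27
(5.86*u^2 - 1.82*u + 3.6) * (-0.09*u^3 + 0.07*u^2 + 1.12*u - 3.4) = -0.5274*u^5 + 0.574*u^4 + 6.1118*u^3 - 21.7104*u^2 + 10.22*u - 12.24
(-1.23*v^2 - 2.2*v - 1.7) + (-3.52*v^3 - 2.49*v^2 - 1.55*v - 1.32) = -3.52*v^3 - 3.72*v^2 - 3.75*v - 3.02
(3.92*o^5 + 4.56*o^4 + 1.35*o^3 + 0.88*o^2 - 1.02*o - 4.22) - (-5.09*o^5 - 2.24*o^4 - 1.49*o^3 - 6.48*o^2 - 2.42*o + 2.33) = 9.01*o^5 + 6.8*o^4 + 2.84*o^3 + 7.36*o^2 + 1.4*o - 6.55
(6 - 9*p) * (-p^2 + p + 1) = 9*p^3 - 15*p^2 - 3*p + 6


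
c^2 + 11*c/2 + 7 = (c + 2)*(c + 7/2)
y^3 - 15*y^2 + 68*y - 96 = (y - 8)*(y - 4)*(y - 3)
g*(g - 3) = g^2 - 3*g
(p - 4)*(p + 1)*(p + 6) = p^3 + 3*p^2 - 22*p - 24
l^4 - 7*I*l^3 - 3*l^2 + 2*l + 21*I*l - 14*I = (l - 1)^2*(l + 2)*(l - 7*I)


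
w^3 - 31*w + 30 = (w - 5)*(w - 1)*(w + 6)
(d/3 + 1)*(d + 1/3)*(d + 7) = d^3/3 + 31*d^2/9 + 73*d/9 + 7/3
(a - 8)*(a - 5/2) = a^2 - 21*a/2 + 20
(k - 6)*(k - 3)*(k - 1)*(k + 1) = k^4 - 9*k^3 + 17*k^2 + 9*k - 18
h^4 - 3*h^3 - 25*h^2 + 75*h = h*(h - 5)*(h - 3)*(h + 5)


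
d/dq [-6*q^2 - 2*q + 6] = -12*q - 2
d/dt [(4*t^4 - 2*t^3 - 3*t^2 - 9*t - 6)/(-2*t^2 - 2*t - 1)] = (-16*t^5 - 20*t^4 - 8*t^3 - 6*t^2 - 18*t - 3)/(4*t^4 + 8*t^3 + 8*t^2 + 4*t + 1)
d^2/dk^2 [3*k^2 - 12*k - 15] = 6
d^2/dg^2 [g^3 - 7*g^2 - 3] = 6*g - 14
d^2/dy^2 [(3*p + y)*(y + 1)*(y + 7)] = 6*p + 6*y + 16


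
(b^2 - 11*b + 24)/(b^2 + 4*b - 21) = (b - 8)/(b + 7)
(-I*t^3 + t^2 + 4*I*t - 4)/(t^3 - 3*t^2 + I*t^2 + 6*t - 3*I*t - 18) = (-I*t^3 + t^2 + 4*I*t - 4)/(t^3 + t^2*(-3 + I) + 3*t*(2 - I) - 18)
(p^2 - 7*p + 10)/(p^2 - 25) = (p - 2)/(p + 5)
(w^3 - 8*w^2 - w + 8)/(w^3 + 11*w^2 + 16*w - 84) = (w^3 - 8*w^2 - w + 8)/(w^3 + 11*w^2 + 16*w - 84)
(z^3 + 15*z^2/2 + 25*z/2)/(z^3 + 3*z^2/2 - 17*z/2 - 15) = z*(z + 5)/(z^2 - z - 6)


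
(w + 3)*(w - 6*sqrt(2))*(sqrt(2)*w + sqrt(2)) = sqrt(2)*w^3 - 12*w^2 + 4*sqrt(2)*w^2 - 48*w + 3*sqrt(2)*w - 36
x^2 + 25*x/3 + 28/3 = (x + 4/3)*(x + 7)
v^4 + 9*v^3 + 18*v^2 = v^2*(v + 3)*(v + 6)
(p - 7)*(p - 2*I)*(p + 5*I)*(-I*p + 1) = -I*p^4 + 4*p^3 + 7*I*p^3 - 28*p^2 - 7*I*p^2 + 10*p + 49*I*p - 70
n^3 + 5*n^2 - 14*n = n*(n - 2)*(n + 7)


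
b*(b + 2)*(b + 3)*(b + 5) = b^4 + 10*b^3 + 31*b^2 + 30*b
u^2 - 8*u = u*(u - 8)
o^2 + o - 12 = (o - 3)*(o + 4)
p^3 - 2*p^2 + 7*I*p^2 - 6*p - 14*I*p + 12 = (p - 2)*(p + I)*(p + 6*I)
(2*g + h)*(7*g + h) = 14*g^2 + 9*g*h + h^2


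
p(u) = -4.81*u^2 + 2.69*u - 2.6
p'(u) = 2.69 - 9.62*u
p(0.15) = -2.30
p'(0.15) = 1.25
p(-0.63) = -6.20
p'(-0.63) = 8.75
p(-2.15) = -30.62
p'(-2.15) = 23.37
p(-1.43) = -16.28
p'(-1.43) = 16.45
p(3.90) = -65.27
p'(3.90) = -34.83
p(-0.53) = -5.38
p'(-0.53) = 7.79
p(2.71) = -30.64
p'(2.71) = -23.38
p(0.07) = -2.44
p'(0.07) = 2.02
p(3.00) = -37.82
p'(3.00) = -26.17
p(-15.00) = -1125.20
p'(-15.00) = 146.99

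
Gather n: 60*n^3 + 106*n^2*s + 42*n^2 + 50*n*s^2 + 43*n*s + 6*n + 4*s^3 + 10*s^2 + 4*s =60*n^3 + n^2*(106*s + 42) + n*(50*s^2 + 43*s + 6) + 4*s^3 + 10*s^2 + 4*s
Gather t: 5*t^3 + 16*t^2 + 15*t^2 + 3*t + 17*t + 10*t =5*t^3 + 31*t^2 + 30*t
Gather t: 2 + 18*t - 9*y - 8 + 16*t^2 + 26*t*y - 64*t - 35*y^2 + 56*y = 16*t^2 + t*(26*y - 46) - 35*y^2 + 47*y - 6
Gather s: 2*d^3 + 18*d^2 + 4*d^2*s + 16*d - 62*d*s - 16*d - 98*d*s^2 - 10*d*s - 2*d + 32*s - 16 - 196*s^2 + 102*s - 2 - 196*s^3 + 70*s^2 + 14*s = 2*d^3 + 18*d^2 - 2*d - 196*s^3 + s^2*(-98*d - 126) + s*(4*d^2 - 72*d + 148) - 18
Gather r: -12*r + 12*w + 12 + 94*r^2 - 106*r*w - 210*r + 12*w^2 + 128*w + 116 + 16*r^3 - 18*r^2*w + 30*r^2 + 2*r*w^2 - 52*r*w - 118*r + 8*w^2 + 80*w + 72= 16*r^3 + r^2*(124 - 18*w) + r*(2*w^2 - 158*w - 340) + 20*w^2 + 220*w + 200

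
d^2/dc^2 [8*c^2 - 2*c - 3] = 16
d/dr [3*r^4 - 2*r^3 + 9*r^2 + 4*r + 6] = 12*r^3 - 6*r^2 + 18*r + 4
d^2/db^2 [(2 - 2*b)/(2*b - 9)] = -56/(2*b - 9)^3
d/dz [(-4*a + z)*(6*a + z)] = 2*a + 2*z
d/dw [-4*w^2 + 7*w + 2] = 7 - 8*w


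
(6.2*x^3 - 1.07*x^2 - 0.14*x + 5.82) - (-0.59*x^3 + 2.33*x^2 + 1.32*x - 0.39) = 6.79*x^3 - 3.4*x^2 - 1.46*x + 6.21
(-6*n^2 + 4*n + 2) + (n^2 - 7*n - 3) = -5*n^2 - 3*n - 1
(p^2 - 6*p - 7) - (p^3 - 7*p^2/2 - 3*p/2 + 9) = -p^3 + 9*p^2/2 - 9*p/2 - 16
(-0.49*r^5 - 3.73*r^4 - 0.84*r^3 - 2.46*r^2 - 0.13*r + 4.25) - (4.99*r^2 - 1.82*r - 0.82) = -0.49*r^5 - 3.73*r^4 - 0.84*r^3 - 7.45*r^2 + 1.69*r + 5.07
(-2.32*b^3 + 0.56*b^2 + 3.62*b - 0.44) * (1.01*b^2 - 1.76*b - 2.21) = -2.3432*b^5 + 4.6488*b^4 + 7.7978*b^3 - 8.0532*b^2 - 7.2258*b + 0.9724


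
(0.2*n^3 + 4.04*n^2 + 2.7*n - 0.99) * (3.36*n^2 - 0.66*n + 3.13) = 0.672*n^5 + 13.4424*n^4 + 7.0316*n^3 + 7.5368*n^2 + 9.1044*n - 3.0987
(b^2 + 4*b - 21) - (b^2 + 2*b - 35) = 2*b + 14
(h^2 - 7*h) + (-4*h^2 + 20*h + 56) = -3*h^2 + 13*h + 56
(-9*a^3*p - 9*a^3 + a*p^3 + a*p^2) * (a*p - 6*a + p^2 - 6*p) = -9*a^4*p^2 + 45*a^4*p + 54*a^4 - 9*a^3*p^3 + 45*a^3*p^2 + 54*a^3*p + a^2*p^4 - 5*a^2*p^3 - 6*a^2*p^2 + a*p^5 - 5*a*p^4 - 6*a*p^3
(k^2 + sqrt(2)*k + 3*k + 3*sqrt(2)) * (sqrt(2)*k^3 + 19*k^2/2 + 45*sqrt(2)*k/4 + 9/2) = sqrt(2)*k^5 + 3*sqrt(2)*k^4 + 23*k^4/2 + 83*sqrt(2)*k^3/4 + 69*k^3/2 + 27*k^2 + 249*sqrt(2)*k^2/4 + 9*sqrt(2)*k/2 + 81*k + 27*sqrt(2)/2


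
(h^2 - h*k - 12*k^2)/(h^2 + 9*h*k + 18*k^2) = (h - 4*k)/(h + 6*k)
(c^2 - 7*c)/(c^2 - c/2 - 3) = 2*c*(7 - c)/(-2*c^2 + c + 6)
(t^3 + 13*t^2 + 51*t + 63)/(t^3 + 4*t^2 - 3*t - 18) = (t + 7)/(t - 2)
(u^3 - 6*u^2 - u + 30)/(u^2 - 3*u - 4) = (-u^3 + 6*u^2 + u - 30)/(-u^2 + 3*u + 4)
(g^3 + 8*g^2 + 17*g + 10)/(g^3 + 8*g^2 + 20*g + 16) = (g^2 + 6*g + 5)/(g^2 + 6*g + 8)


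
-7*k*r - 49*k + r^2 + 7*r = (-7*k + r)*(r + 7)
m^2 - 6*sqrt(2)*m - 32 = (m - 8*sqrt(2))*(m + 2*sqrt(2))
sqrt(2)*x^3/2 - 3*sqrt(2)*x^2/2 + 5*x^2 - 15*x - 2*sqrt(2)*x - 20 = (x - 4)*(x + 5*sqrt(2))*(sqrt(2)*x/2 + sqrt(2)/2)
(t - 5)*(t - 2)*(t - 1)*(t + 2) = t^4 - 6*t^3 + t^2 + 24*t - 20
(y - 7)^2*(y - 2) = y^3 - 16*y^2 + 77*y - 98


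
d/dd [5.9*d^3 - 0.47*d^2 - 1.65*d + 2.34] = 17.7*d^2 - 0.94*d - 1.65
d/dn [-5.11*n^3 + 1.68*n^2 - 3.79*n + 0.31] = -15.33*n^2 + 3.36*n - 3.79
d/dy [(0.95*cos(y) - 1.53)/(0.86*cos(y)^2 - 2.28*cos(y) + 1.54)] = (0.817*cos(y)^2 - 2.6316*cos(y) + 2.0254)*sin(y)/(0.7396*cos(y)^4 - 3.9216*cos(y)^3 + 7.8472*cos(y)^2 - 7.0224*cos(y) + 2.3716)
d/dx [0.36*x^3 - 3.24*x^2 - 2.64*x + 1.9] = 1.08*x^2 - 6.48*x - 2.64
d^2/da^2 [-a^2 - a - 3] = -2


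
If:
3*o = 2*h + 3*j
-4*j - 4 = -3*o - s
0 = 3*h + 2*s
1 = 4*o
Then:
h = 51/14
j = -61/28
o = 1/4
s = -153/28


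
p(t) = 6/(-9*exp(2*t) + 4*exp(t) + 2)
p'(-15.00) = 0.00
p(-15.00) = 3.00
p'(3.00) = 0.00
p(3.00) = 0.00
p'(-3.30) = -0.16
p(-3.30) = 2.81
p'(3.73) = 0.00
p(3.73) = -0.00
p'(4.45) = 0.00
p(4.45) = -0.00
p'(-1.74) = -0.15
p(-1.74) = 2.47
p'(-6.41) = -0.01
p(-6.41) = 2.99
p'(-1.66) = -0.11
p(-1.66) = 2.46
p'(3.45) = 0.00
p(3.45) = -0.00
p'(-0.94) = 1.48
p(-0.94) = 2.74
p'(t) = 6*(18*exp(2*t) - 4*exp(t))/(-9*exp(2*t) + 4*exp(t) + 2)^2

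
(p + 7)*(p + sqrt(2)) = p^2 + sqrt(2)*p + 7*p + 7*sqrt(2)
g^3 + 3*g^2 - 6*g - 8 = (g - 2)*(g + 1)*(g + 4)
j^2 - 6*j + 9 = (j - 3)^2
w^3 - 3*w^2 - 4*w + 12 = (w - 3)*(w - 2)*(w + 2)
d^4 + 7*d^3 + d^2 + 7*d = d*(d + 7)*(d - I)*(d + I)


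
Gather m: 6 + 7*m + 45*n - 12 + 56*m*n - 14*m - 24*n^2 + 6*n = m*(56*n - 7) - 24*n^2 + 51*n - 6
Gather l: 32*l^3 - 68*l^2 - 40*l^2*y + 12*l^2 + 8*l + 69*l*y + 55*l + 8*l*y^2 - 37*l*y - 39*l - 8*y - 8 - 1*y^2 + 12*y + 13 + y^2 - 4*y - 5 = 32*l^3 + l^2*(-40*y - 56) + l*(8*y^2 + 32*y + 24)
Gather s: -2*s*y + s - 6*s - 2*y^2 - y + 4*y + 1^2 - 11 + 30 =s*(-2*y - 5) - 2*y^2 + 3*y + 20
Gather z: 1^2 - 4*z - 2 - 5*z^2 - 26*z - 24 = -5*z^2 - 30*z - 25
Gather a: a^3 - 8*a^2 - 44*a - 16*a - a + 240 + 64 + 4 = a^3 - 8*a^2 - 61*a + 308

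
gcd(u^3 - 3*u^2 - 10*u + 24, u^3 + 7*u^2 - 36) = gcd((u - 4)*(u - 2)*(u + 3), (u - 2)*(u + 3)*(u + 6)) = u^2 + u - 6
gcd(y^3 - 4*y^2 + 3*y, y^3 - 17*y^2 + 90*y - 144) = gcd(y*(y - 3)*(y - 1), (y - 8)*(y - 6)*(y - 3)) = y - 3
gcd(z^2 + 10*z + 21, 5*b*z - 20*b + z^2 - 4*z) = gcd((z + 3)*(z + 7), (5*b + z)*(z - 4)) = 1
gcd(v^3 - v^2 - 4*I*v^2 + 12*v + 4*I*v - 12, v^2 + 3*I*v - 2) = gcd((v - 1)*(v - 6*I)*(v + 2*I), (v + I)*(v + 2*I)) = v + 2*I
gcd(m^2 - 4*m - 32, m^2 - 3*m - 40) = m - 8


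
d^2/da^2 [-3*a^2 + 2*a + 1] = -6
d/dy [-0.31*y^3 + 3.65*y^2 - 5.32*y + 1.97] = -0.93*y^2 + 7.3*y - 5.32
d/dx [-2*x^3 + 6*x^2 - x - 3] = -6*x^2 + 12*x - 1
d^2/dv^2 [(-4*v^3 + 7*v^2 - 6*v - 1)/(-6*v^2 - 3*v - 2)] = 2*(330*v^3 + 432*v^2 - 114*v - 67)/(216*v^6 + 324*v^5 + 378*v^4 + 243*v^3 + 126*v^2 + 36*v + 8)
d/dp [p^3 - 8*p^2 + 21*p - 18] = 3*p^2 - 16*p + 21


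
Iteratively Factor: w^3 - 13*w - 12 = (w + 1)*(w^2 - w - 12) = (w - 4)*(w + 1)*(w + 3)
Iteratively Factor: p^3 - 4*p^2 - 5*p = (p)*(p^2 - 4*p - 5) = p*(p + 1)*(p - 5)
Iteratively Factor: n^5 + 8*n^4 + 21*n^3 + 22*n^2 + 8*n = (n + 1)*(n^4 + 7*n^3 + 14*n^2 + 8*n) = (n + 1)^2*(n^3 + 6*n^2 + 8*n) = n*(n + 1)^2*(n^2 + 6*n + 8) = n*(n + 1)^2*(n + 4)*(n + 2)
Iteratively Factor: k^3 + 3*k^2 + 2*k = (k + 2)*(k^2 + k) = k*(k + 2)*(k + 1)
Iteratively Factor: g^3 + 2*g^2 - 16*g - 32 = (g + 4)*(g^2 - 2*g - 8) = (g + 2)*(g + 4)*(g - 4)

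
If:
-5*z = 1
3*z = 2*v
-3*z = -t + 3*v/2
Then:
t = -21/20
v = -3/10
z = -1/5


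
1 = 1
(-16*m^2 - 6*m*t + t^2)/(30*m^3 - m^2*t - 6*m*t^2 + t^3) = (-8*m + t)/(15*m^2 - 8*m*t + t^2)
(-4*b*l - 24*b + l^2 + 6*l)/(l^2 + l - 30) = (-4*b + l)/(l - 5)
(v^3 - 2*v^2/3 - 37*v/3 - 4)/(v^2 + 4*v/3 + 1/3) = (v^2 - v - 12)/(v + 1)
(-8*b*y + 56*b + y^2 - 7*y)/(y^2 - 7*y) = (-8*b + y)/y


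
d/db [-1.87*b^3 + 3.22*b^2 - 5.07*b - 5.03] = -5.61*b^2 + 6.44*b - 5.07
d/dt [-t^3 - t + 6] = -3*t^2 - 1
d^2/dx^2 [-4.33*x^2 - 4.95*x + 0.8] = -8.66000000000000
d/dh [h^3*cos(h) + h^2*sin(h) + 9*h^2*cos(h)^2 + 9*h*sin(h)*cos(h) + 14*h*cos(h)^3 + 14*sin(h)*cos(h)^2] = -h^3*sin(h) - 9*h^2*sin(2*h) + 4*h^2*cos(h) - 17*h*sin(h)/2 - 21*h*sin(3*h)/2 + 18*h*cos(2*h) + 9*h + 9*sin(2*h)/2 + 14*cos(h) + 14*cos(3*h)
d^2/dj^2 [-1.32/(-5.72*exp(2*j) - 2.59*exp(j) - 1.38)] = (1.32*(11.44*exp(j) + 2.59)*(22.88*exp(j) + 5.18)*exp(j) - (30.2016*exp(j) + 3.4188)*(5.72*exp(2*j) + 2.59*exp(j) + 1.38))*exp(j)/(5.72*exp(2*j) + 2.59*exp(j) + 1.38)^3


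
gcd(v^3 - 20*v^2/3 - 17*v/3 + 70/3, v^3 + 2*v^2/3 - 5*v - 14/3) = v + 2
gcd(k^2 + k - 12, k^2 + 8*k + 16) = k + 4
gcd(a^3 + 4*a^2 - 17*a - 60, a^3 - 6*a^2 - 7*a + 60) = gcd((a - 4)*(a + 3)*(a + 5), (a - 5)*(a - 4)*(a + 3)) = a^2 - a - 12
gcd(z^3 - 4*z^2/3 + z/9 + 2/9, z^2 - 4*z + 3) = z - 1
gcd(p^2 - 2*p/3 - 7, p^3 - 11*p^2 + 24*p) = p - 3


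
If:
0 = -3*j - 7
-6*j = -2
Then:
No Solution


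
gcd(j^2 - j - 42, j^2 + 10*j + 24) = j + 6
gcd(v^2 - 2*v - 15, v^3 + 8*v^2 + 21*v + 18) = v + 3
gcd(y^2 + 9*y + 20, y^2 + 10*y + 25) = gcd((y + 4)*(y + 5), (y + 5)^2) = y + 5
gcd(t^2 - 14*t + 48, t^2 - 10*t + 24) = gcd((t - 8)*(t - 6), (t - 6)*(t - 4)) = t - 6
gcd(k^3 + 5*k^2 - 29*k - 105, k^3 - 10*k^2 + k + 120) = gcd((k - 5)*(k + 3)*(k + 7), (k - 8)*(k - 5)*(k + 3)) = k^2 - 2*k - 15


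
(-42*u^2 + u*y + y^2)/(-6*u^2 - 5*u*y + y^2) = (7*u + y)/(u + y)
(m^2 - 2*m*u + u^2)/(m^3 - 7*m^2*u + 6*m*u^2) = (-m + u)/(m*(-m + 6*u))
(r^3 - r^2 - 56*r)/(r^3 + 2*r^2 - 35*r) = (r - 8)/(r - 5)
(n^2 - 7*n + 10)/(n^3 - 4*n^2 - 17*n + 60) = (n - 2)/(n^2 + n - 12)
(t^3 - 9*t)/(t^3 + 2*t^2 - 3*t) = (t - 3)/(t - 1)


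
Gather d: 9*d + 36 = 9*d + 36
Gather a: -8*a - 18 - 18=-8*a - 36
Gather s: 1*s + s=2*s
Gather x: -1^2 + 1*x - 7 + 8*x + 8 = 9*x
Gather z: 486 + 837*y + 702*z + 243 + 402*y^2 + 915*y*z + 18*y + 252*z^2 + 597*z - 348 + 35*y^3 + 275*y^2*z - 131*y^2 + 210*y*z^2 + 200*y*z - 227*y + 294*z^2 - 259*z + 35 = 35*y^3 + 271*y^2 + 628*y + z^2*(210*y + 546) + z*(275*y^2 + 1115*y + 1040) + 416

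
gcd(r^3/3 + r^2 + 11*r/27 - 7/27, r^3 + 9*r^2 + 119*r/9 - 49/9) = r^2 + 2*r - 7/9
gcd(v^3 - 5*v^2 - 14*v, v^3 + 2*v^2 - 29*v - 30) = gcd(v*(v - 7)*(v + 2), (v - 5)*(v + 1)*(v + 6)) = 1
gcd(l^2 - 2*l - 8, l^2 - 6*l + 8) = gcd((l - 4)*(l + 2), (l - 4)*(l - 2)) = l - 4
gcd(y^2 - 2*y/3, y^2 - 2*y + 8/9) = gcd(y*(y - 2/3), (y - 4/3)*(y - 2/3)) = y - 2/3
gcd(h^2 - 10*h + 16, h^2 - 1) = 1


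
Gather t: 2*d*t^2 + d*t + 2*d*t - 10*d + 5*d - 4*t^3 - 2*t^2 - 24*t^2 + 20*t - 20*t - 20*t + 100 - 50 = -5*d - 4*t^3 + t^2*(2*d - 26) + t*(3*d - 20) + 50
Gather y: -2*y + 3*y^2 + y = 3*y^2 - y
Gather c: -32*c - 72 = -32*c - 72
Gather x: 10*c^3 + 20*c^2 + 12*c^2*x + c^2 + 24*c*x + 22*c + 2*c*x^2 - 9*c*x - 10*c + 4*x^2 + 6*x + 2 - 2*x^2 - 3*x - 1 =10*c^3 + 21*c^2 + 12*c + x^2*(2*c + 2) + x*(12*c^2 + 15*c + 3) + 1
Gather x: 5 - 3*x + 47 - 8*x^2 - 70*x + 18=-8*x^2 - 73*x + 70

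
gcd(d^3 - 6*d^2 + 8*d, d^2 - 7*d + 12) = d - 4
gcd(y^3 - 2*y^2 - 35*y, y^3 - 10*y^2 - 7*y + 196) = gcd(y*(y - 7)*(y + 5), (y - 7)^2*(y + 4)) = y - 7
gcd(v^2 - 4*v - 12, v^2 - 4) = v + 2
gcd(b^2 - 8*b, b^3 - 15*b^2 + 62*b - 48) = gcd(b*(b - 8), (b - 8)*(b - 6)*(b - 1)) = b - 8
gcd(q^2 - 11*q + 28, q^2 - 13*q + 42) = q - 7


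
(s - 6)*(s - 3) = s^2 - 9*s + 18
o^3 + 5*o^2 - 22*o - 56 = (o - 4)*(o + 2)*(o + 7)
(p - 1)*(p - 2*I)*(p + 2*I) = p^3 - p^2 + 4*p - 4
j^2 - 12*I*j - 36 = (j - 6*I)^2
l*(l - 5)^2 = l^3 - 10*l^2 + 25*l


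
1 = 1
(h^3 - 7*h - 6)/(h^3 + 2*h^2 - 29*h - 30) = (h^2 - h - 6)/(h^2 + h - 30)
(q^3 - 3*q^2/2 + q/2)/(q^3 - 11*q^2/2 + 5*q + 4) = q*(2*q^2 - 3*q + 1)/(2*q^3 - 11*q^2 + 10*q + 8)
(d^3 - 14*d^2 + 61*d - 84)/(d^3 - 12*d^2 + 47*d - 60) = (d - 7)/(d - 5)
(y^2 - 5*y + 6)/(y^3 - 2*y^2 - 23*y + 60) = (y - 2)/(y^2 + y - 20)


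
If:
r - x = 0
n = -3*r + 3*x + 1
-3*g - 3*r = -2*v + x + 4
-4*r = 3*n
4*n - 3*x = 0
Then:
No Solution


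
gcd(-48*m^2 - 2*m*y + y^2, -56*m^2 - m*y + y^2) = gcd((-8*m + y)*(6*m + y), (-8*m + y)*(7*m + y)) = -8*m + y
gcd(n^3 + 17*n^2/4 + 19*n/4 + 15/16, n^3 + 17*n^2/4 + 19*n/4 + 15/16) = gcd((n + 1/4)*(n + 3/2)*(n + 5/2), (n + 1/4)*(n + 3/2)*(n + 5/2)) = n^3 + 17*n^2/4 + 19*n/4 + 15/16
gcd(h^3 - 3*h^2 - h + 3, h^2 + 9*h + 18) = 1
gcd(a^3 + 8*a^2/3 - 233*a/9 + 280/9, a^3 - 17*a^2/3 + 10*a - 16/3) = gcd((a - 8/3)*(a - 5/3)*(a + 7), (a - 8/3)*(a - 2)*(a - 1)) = a - 8/3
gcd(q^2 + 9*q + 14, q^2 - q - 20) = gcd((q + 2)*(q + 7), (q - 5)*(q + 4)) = 1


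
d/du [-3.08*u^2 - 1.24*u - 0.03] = -6.16*u - 1.24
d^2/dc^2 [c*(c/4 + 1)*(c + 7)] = 3*c/2 + 11/2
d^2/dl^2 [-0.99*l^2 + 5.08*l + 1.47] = -1.98000000000000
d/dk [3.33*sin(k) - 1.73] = 3.33*cos(k)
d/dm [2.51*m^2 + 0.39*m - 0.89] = 5.02*m + 0.39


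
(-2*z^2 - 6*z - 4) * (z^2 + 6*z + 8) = -2*z^4 - 18*z^3 - 56*z^2 - 72*z - 32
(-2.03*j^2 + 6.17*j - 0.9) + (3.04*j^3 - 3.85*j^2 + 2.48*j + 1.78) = 3.04*j^3 - 5.88*j^2 + 8.65*j + 0.88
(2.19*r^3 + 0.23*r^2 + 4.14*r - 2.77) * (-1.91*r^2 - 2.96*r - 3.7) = -4.1829*r^5 - 6.9217*r^4 - 16.6912*r^3 - 7.8147*r^2 - 7.1188*r + 10.249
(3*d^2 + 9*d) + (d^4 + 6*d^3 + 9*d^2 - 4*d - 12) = d^4 + 6*d^3 + 12*d^2 + 5*d - 12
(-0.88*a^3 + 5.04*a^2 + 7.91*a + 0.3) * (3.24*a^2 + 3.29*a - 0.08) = -2.8512*a^5 + 13.4344*a^4 + 42.2804*a^3 + 26.5927*a^2 + 0.3542*a - 0.024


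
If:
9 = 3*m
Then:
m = 3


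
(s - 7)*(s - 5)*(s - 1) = s^3 - 13*s^2 + 47*s - 35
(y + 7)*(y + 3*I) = y^2 + 7*y + 3*I*y + 21*I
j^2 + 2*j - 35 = (j - 5)*(j + 7)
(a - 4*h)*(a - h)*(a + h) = a^3 - 4*a^2*h - a*h^2 + 4*h^3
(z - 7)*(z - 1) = z^2 - 8*z + 7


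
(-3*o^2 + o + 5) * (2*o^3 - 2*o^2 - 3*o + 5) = -6*o^5 + 8*o^4 + 17*o^3 - 28*o^2 - 10*o + 25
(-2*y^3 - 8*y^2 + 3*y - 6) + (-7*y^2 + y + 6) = -2*y^3 - 15*y^2 + 4*y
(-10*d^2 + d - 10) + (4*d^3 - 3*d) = 4*d^3 - 10*d^2 - 2*d - 10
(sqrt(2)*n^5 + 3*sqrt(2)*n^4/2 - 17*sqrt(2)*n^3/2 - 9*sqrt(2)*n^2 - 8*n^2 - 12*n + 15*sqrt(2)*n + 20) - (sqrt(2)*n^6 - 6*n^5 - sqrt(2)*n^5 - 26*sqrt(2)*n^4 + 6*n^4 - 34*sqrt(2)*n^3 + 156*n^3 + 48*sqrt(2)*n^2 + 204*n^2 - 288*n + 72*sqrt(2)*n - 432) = -sqrt(2)*n^6 + 2*sqrt(2)*n^5 + 6*n^5 - 6*n^4 + 55*sqrt(2)*n^4/2 - 156*n^3 + 51*sqrt(2)*n^3/2 - 212*n^2 - 57*sqrt(2)*n^2 - 57*sqrt(2)*n + 276*n + 452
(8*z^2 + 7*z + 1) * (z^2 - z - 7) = 8*z^4 - z^3 - 62*z^2 - 50*z - 7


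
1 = 1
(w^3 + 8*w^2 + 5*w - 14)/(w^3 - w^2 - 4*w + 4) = (w + 7)/(w - 2)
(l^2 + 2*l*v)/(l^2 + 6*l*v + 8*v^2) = l/(l + 4*v)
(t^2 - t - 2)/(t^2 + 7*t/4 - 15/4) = 4*(t^2 - t - 2)/(4*t^2 + 7*t - 15)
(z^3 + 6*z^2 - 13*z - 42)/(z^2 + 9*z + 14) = z - 3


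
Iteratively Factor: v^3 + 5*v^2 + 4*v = (v)*(v^2 + 5*v + 4) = v*(v + 4)*(v + 1)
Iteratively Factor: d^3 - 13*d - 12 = (d + 1)*(d^2 - d - 12) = (d - 4)*(d + 1)*(d + 3)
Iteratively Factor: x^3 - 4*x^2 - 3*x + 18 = (x - 3)*(x^2 - x - 6) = (x - 3)*(x + 2)*(x - 3)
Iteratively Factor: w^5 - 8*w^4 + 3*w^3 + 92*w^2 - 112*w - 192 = (w + 3)*(w^4 - 11*w^3 + 36*w^2 - 16*w - 64) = (w - 4)*(w + 3)*(w^3 - 7*w^2 + 8*w + 16) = (w - 4)^2*(w + 3)*(w^2 - 3*w - 4) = (w - 4)^3*(w + 3)*(w + 1)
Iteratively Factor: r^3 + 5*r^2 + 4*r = (r)*(r^2 + 5*r + 4) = r*(r + 1)*(r + 4)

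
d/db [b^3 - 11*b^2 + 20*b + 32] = 3*b^2 - 22*b + 20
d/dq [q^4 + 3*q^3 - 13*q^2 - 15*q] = 4*q^3 + 9*q^2 - 26*q - 15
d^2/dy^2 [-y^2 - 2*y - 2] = -2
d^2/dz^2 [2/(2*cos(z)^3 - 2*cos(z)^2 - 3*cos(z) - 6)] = 2*(-2*(4*cos(z) - 3*cos(2*z))^2*sin(z)^2 + (-3*cos(z) - 8*cos(2*z) + 9*cos(3*z))*(3*cos(z) + 2*cos(2*z) - cos(3*z) + 14)/4)/(3*cos(z)/2 + cos(2*z) - cos(3*z)/2 + 7)^3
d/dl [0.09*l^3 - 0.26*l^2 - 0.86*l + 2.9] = 0.27*l^2 - 0.52*l - 0.86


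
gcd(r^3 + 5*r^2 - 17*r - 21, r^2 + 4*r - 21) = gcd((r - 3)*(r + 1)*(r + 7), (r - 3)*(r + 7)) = r^2 + 4*r - 21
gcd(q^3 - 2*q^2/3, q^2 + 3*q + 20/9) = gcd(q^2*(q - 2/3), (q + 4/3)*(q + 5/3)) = 1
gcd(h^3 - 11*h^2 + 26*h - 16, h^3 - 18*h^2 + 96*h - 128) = h^2 - 10*h + 16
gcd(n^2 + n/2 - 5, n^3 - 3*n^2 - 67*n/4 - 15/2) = n + 5/2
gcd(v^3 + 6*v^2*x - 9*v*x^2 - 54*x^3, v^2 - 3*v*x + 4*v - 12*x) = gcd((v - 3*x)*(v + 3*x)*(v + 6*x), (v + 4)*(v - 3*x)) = -v + 3*x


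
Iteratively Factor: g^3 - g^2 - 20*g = (g)*(g^2 - g - 20) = g*(g - 5)*(g + 4)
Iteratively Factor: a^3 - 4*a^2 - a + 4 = (a + 1)*(a^2 - 5*a + 4) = (a - 1)*(a + 1)*(a - 4)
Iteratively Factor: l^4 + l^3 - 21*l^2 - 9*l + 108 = (l - 3)*(l^3 + 4*l^2 - 9*l - 36) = (l - 3)*(l + 3)*(l^2 + l - 12) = (l - 3)^2*(l + 3)*(l + 4)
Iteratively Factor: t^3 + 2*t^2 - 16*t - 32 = (t + 4)*(t^2 - 2*t - 8) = (t - 4)*(t + 4)*(t + 2)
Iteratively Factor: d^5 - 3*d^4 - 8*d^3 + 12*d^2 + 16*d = (d - 4)*(d^4 + d^3 - 4*d^2 - 4*d) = d*(d - 4)*(d^3 + d^2 - 4*d - 4) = d*(d - 4)*(d + 1)*(d^2 - 4) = d*(d - 4)*(d - 2)*(d + 1)*(d + 2)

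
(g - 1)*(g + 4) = g^2 + 3*g - 4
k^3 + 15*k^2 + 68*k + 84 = (k + 2)*(k + 6)*(k + 7)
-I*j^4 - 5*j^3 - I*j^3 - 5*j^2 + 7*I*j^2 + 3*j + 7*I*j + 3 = (j - 3*I)*(j - I)^2*(-I*j - I)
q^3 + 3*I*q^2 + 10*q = q*(q - 2*I)*(q + 5*I)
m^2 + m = m*(m + 1)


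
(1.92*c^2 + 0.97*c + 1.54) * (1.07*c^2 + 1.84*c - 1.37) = 2.0544*c^4 + 4.5707*c^3 + 0.8022*c^2 + 1.5047*c - 2.1098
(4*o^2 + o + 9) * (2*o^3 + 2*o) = 8*o^5 + 2*o^4 + 26*o^3 + 2*o^2 + 18*o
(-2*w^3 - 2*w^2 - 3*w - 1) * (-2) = 4*w^3 + 4*w^2 + 6*w + 2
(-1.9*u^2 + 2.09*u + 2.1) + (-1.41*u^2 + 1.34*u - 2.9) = -3.31*u^2 + 3.43*u - 0.8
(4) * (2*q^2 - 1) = 8*q^2 - 4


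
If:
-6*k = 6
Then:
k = -1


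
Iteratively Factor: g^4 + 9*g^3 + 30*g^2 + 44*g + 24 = (g + 2)*(g^3 + 7*g^2 + 16*g + 12) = (g + 2)^2*(g^2 + 5*g + 6) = (g + 2)^2*(g + 3)*(g + 2)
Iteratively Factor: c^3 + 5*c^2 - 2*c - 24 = (c - 2)*(c^2 + 7*c + 12) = (c - 2)*(c + 3)*(c + 4)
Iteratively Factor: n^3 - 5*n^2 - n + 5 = (n - 1)*(n^2 - 4*n - 5) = (n - 1)*(n + 1)*(n - 5)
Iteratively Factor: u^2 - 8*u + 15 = (u - 5)*(u - 3)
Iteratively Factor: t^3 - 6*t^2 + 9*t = (t - 3)*(t^2 - 3*t) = t*(t - 3)*(t - 3)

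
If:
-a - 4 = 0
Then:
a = -4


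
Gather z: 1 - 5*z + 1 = 2 - 5*z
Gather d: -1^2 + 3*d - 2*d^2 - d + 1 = -2*d^2 + 2*d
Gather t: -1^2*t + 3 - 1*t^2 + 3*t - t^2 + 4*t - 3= -2*t^2 + 6*t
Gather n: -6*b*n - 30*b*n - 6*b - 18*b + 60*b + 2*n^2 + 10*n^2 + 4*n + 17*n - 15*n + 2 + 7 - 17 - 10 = 36*b + 12*n^2 + n*(6 - 36*b) - 18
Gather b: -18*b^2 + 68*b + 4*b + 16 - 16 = -18*b^2 + 72*b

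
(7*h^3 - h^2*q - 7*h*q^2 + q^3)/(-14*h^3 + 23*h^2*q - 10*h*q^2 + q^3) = (h + q)/(-2*h + q)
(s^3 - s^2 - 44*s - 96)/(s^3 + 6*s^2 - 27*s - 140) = (s^2 - 5*s - 24)/(s^2 + 2*s - 35)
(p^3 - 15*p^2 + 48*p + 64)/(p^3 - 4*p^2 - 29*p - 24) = (p - 8)/(p + 3)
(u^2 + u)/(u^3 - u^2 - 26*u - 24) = u/(u^2 - 2*u - 24)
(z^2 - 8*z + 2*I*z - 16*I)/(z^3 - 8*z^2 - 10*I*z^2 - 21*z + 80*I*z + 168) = (z + 2*I)/(z^2 - 10*I*z - 21)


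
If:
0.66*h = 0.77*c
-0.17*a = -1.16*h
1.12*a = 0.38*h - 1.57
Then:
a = -1.48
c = -0.19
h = -0.22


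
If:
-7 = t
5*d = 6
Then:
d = 6/5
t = -7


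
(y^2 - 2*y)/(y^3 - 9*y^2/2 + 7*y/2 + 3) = 2*y/(2*y^2 - 5*y - 3)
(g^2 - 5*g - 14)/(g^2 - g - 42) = (g + 2)/(g + 6)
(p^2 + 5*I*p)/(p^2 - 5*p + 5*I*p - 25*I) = p/(p - 5)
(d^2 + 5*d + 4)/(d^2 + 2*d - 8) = (d + 1)/(d - 2)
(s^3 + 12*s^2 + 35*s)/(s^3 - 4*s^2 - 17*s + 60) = s*(s^2 + 12*s + 35)/(s^3 - 4*s^2 - 17*s + 60)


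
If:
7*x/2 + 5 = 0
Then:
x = -10/7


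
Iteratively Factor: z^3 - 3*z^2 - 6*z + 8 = (z + 2)*(z^2 - 5*z + 4) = (z - 1)*(z + 2)*(z - 4)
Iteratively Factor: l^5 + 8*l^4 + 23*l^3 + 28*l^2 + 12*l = (l)*(l^4 + 8*l^3 + 23*l^2 + 28*l + 12) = l*(l + 2)*(l^3 + 6*l^2 + 11*l + 6) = l*(l + 2)^2*(l^2 + 4*l + 3) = l*(l + 1)*(l + 2)^2*(l + 3)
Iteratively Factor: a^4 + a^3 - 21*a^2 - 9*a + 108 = (a - 3)*(a^3 + 4*a^2 - 9*a - 36) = (a - 3)*(a + 3)*(a^2 + a - 12) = (a - 3)*(a + 3)*(a + 4)*(a - 3)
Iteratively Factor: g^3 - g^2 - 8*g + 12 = (g + 3)*(g^2 - 4*g + 4) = (g - 2)*(g + 3)*(g - 2)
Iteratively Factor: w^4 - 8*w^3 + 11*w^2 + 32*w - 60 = (w + 2)*(w^3 - 10*w^2 + 31*w - 30) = (w - 5)*(w + 2)*(w^2 - 5*w + 6) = (w - 5)*(w - 2)*(w + 2)*(w - 3)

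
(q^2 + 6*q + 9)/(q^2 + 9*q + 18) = (q + 3)/(q + 6)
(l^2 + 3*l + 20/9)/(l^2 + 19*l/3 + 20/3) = (l + 5/3)/(l + 5)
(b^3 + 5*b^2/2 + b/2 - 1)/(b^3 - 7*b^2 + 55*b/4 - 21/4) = 2*(b^2 + 3*b + 2)/(2*b^2 - 13*b + 21)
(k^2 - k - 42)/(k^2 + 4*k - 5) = (k^2 - k - 42)/(k^2 + 4*k - 5)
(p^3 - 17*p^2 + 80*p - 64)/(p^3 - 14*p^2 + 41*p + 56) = (p^2 - 9*p + 8)/(p^2 - 6*p - 7)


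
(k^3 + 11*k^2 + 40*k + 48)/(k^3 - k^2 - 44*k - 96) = (k + 4)/(k - 8)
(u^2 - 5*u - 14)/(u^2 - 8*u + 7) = (u + 2)/(u - 1)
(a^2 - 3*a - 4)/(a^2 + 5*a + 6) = (a^2 - 3*a - 4)/(a^2 + 5*a + 6)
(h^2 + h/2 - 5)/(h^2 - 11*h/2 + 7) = (2*h + 5)/(2*h - 7)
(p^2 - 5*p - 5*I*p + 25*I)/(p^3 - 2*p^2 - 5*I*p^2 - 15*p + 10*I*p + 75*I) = 1/(p + 3)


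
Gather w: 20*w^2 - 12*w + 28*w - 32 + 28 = 20*w^2 + 16*w - 4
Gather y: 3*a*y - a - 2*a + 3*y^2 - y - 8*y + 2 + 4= -3*a + 3*y^2 + y*(3*a - 9) + 6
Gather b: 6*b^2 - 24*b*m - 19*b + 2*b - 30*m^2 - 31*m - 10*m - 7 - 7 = 6*b^2 + b*(-24*m - 17) - 30*m^2 - 41*m - 14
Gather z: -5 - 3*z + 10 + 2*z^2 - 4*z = 2*z^2 - 7*z + 5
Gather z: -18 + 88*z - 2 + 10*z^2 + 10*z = 10*z^2 + 98*z - 20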